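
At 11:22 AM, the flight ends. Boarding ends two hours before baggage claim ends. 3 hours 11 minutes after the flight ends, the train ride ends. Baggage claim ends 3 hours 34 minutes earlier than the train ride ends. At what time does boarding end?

8:59 AM

The train ride ends at 11:22 AM + 191 min = 2:33 PM.
Baggage claim ends at 2:33 PM − 214 min = 10:59 AM.
Boarding ends at 10:59 AM − 120 min = 8:59 AM.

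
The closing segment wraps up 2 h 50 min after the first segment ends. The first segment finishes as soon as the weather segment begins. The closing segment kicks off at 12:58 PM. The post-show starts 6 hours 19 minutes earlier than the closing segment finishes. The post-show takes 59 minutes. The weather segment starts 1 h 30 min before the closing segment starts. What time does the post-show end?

The weather segment starts at 12:58 PM − 90 min = 11:28 AM.
So the first segment ends at 11:28 AM.
The closing segment ends at 11:28 AM + 170 min = 2:18 PM.
The post-show starts at 2:18 PM − 379 min = 7:59 AM.
The post-show ends at 7:59 AM + 59 min = 8:58 AM.

8:58 AM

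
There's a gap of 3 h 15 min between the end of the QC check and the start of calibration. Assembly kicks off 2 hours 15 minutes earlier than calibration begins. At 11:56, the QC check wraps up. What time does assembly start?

12:56

Calibration starts at 11:56 + 195 min = 15:11.
Assembly starts at 15:11 − 135 min = 12:56.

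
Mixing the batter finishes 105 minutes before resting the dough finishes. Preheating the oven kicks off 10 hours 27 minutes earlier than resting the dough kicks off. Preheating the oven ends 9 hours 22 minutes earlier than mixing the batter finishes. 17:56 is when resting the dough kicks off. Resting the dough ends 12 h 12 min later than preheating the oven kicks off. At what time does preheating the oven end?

Preheating the oven starts at 17:56 − 627 min = 07:29.
Resting the dough ends at 07:29 + 732 min = 19:41.
Mixing the batter ends at 19:41 − 105 min = 17:56.
Preheating the oven ends at 17:56 − 562 min = 08:34.

08:34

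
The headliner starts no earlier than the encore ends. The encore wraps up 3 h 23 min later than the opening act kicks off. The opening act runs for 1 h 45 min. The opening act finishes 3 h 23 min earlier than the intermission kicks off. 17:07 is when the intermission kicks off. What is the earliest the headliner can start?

15:22

The opening act ends at 17:07 − 203 min = 13:44.
The opening act starts at 13:44 − 105 min = 11:59.
The encore ends at 11:59 + 203 min = 15:22.
The headliner is bounded by the encore, so the earliest it can start is 15:22.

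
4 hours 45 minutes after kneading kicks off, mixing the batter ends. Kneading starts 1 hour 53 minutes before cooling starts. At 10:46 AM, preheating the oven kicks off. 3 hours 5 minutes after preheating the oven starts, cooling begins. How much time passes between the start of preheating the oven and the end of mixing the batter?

Cooling starts at 10:46 AM + 185 min = 1:51 PM.
Kneading starts at 1:51 PM − 113 min = 11:58 AM.
Mixing the batter ends at 11:58 AM + 285 min = 4:43 PM.
From 10:46 AM to 4:43 PM is 5 hours 57 minutes.

5 hours 57 minutes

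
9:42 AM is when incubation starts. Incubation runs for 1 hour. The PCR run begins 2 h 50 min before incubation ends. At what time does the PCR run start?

Incubation ends at 9:42 AM + 60 min = 10:42 AM.
The PCR run starts at 10:42 AM − 170 min = 7:52 AM.

7:52 AM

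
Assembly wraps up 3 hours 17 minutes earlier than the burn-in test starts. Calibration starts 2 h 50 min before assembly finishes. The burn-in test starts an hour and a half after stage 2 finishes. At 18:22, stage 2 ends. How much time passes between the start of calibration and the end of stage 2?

4 h 37 min

The burn-in test starts at 18:22 + 90 min = 19:52.
Assembly ends at 19:52 − 197 min = 16:35.
Calibration starts at 16:35 − 170 min = 13:45.
From 13:45 to 18:22 is 4 h 37 min.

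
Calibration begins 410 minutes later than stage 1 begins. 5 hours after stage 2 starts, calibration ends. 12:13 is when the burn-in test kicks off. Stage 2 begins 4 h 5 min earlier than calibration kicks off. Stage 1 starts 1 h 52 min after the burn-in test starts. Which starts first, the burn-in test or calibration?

the burn-in test

Stage 1 starts at 12:13 + 112 min = 14:05.
Calibration starts at 14:05 + 410 min = 20:55.
The burn-in test starts at 12:13 and calibration starts at 20:55, so the burn-in test is first.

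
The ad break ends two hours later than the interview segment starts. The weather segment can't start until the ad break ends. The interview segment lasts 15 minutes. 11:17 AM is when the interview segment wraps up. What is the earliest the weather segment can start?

The interview segment starts at 11:17 AM − 15 min = 11:02 AM.
The ad break ends at 11:02 AM + 120 min = 1:02 PM.
The weather segment is bounded by the ad break, so the earliest it can start is 1:02 PM.

1:02 PM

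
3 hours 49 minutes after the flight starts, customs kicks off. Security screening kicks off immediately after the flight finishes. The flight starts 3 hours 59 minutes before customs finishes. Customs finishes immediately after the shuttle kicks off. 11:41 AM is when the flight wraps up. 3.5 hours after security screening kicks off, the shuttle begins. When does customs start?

Security screening starts at 11:41 AM.
The shuttle starts at 11:41 AM + 210 min = 3:11 PM.
So customs ends at 3:11 PM.
The flight starts at 3:11 PM − 239 min = 11:12 AM.
Customs starts at 11:12 AM + 229 min = 3:01 PM.

3:01 PM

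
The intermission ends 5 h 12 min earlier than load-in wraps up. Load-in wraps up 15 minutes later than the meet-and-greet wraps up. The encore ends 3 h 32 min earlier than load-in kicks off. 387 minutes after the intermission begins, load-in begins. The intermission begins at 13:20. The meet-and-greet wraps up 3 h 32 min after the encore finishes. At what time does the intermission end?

14:50

Load-in starts at 13:20 + 387 min = 19:47.
The encore ends at 19:47 − 212 min = 16:15.
The meet-and-greet ends at 16:15 + 212 min = 19:47.
Load-in ends at 19:47 + 15 min = 20:02.
The intermission ends at 20:02 − 312 min = 14:50.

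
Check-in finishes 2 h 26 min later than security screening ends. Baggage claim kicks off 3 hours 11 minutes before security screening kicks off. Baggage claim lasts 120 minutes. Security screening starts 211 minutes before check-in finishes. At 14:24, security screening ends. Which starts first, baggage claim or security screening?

baggage claim

Check-in ends at 14:24 + 146 min = 16:50.
Security screening starts at 16:50 − 211 min = 13:19.
Baggage claim starts at 13:19 − 191 min = 10:08.
Baggage claim starts at 10:08 and security screening starts at 13:19, so baggage claim is first.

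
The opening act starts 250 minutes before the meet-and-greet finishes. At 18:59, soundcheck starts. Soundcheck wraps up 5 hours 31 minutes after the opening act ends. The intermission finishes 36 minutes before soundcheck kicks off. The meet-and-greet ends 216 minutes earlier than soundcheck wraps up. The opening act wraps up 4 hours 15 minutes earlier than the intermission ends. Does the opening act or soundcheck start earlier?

The intermission ends at 18:59 − 36 min = 18:23.
The opening act ends at 18:23 − 255 min = 14:08.
Soundcheck ends at 14:08 + 331 min = 19:39.
The meet-and-greet ends at 19:39 − 216 min = 16:03.
The opening act starts at 16:03 − 250 min = 11:53.
The opening act starts at 11:53 and soundcheck starts at 18:59, so the opening act is first.

the opening act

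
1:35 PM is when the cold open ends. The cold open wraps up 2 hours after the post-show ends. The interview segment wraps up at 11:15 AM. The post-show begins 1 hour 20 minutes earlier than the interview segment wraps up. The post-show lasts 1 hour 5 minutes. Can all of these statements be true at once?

The post-show starts at 11:15 AM − 80 min = 9:55 AM.
The post-show ends at 9:55 AM + 65 min = 11:00 AM.
The cold open ends at 11:00 AM + 120 min = 1:00 PM.
But the cold open is also said to end at 1:35 PM — a 35-minute conflict.

No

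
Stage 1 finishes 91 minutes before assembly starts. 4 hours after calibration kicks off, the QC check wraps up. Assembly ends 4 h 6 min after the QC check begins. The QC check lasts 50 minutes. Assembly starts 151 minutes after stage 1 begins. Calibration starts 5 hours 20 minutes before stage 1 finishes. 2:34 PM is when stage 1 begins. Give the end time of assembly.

5:30 PM

Assembly starts at 2:34 PM + 151 min = 5:05 PM.
Stage 1 ends at 5:05 PM − 91 min = 3:34 PM.
Calibration starts at 3:34 PM − 320 min = 10:14 AM.
The QC check ends at 10:14 AM + 240 min = 2:14 PM.
The QC check starts at 2:14 PM − 50 min = 1:24 PM.
Assembly ends at 1:24 PM + 246 min = 5:30 PM.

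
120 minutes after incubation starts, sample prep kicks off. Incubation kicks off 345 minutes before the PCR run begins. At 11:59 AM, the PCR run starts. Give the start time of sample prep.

Incubation starts at 11:59 AM − 345 min = 6:14 AM.
Sample prep starts at 6:14 AM + 120 min = 8:14 AM.

8:14 AM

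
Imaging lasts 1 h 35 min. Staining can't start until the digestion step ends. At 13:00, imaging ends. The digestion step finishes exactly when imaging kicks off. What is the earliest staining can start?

Imaging starts at 13:00 − 95 min = 11:25.
So the digestion step ends at 11:25.
Staining is bounded by the digestion step, so the earliest it can start is 11:25.

11:25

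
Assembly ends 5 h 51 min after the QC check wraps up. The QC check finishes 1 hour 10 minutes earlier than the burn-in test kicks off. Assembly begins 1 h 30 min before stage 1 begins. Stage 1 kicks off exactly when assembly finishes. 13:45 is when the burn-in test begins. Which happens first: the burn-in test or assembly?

The QC check ends at 13:45 − 70 min = 12:35.
Assembly ends at 12:35 + 351 min = 18:26.
So stage 1 starts at 18:26.
Assembly starts at 18:26 − 90 min = 16:56.
The burn-in test starts at 13:45 and assembly starts at 16:56, so the burn-in test is first.

the burn-in test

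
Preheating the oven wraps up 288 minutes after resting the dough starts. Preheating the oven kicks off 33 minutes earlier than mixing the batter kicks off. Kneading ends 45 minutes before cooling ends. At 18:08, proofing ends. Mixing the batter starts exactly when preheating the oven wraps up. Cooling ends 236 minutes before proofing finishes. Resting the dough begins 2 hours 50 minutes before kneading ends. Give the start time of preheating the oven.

Cooling ends at 18:08 − 236 min = 14:12.
Kneading ends at 14:12 − 45 min = 13:27.
Resting the dough starts at 13:27 − 170 min = 10:37.
Preheating the oven ends at 10:37 + 288 min = 15:25.
So mixing the batter starts at 15:25.
Preheating the oven starts at 15:25 − 33 min = 14:52.

14:52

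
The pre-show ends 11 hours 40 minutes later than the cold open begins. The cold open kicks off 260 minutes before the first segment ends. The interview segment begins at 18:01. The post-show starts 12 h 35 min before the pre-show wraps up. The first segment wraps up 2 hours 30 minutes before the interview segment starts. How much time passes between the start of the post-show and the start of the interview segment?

7 h 45 min

The first segment ends at 18:01 − 150 min = 15:31.
The cold open starts at 15:31 − 260 min = 11:11.
The pre-show ends at 11:11 + 700 min = 22:51.
The post-show starts at 22:51 − 755 min = 10:16.
From 10:16 to 18:01 is 7 h 45 min.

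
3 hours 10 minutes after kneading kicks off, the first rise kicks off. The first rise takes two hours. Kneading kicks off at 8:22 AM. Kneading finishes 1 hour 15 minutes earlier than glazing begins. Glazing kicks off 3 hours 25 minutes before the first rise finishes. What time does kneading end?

8:52 AM

The first rise starts at 8:22 AM + 190 min = 11:32 AM.
The first rise ends at 11:32 AM + 120 min = 1:32 PM.
Glazing starts at 1:32 PM − 205 min = 10:07 AM.
Kneading ends at 10:07 AM − 75 min = 8:52 AM.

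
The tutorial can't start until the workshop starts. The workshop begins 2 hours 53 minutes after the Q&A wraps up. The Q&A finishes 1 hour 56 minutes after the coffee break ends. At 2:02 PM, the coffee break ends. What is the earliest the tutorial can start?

6:51 PM

The Q&A ends at 2:02 PM + 116 min = 3:58 PM.
The workshop starts at 3:58 PM + 173 min = 6:51 PM.
The tutorial is bounded by the workshop, so the earliest it can start is 6:51 PM.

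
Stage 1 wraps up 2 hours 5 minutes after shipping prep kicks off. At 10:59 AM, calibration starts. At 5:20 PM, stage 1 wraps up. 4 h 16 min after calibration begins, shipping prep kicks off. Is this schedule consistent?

Yes

Shipping prep starts at 10:59 AM + 256 min = 3:15 PM.
Stage 1 ends at 3:15 PM + 125 min = 5:20 PM.
That matches the stated 5:20 PM, so the schedule is consistent.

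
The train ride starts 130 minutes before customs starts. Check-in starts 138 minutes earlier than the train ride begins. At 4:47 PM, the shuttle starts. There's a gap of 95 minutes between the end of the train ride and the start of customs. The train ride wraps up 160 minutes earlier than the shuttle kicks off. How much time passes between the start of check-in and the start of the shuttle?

333 minutes

The train ride ends at 4:47 PM − 160 min = 2:07 PM.
Customs starts at 2:07 PM + 95 min = 3:42 PM.
The train ride starts at 3:42 PM − 130 min = 1:32 PM.
Check-in starts at 1:32 PM − 138 min = 11:14 AM.
From 11:14 AM to 4:47 PM is 333 minutes.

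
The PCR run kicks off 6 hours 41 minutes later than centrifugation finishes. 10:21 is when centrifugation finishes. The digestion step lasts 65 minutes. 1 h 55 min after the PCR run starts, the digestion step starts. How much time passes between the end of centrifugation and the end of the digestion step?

The PCR run starts at 10:21 + 401 min = 17:02.
The digestion step starts at 17:02 + 115 min = 18:57.
The digestion step ends at 18:57 + 65 min = 20:02.
From 10:21 to 20:02 is 581 minutes.

581 minutes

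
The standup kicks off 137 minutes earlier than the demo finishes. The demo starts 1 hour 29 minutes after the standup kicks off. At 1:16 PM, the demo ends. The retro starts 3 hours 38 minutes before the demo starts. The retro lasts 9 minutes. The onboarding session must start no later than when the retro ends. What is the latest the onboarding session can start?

8:59 AM

The standup starts at 1:16 PM − 137 min = 10:59 AM.
The demo starts at 10:59 AM + 89 min = 12:28 PM.
The retro starts at 12:28 PM − 218 min = 8:50 AM.
The retro ends at 8:50 AM + 9 min = 8:59 AM.
The onboarding session is bounded by the retro, so the latest it can start is 8:59 AM.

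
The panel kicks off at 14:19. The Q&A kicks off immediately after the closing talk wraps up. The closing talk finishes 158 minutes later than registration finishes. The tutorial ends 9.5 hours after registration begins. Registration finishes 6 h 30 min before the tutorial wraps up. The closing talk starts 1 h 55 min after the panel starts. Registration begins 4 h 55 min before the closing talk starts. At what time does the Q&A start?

16:57

The closing talk starts at 14:19 + 115 min = 16:14.
Registration starts at 16:14 − 295 min = 11:19.
The tutorial ends at 11:19 + 570 min = 20:49.
Registration ends at 20:49 − 390 min = 14:19.
The closing talk ends at 14:19 + 158 min = 16:57.
So the Q&A starts at 16:57.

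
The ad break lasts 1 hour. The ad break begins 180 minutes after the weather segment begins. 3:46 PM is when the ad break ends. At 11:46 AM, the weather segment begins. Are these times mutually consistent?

Yes

The ad break starts at 11:46 AM + 180 min = 2:46 PM.
The ad break ends at 2:46 PM + 60 min = 3:46 PM.
That matches the stated 3:46 PM, so the schedule is consistent.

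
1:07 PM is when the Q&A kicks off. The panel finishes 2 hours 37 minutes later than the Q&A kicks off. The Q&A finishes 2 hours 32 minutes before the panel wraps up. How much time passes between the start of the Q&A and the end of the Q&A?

The panel ends at 1:07 PM + 157 min = 3:44 PM.
The Q&A ends at 3:44 PM − 152 min = 1:12 PM.
From 1:07 PM to 1:12 PM is 5 minutes.

5 minutes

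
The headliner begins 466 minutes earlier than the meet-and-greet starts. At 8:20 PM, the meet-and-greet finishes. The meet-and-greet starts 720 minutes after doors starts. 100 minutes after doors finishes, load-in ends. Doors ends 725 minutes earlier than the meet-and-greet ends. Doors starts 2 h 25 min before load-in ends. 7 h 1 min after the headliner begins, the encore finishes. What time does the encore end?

Doors ends at 8:20 PM − 725 min = 8:15 AM.
Load-in ends at 8:15 AM + 100 min = 9:55 AM.
Doors starts at 9:55 AM − 145 min = 7:30 AM.
The meet-and-greet starts at 7:30 AM + 720 min = 7:30 PM.
The headliner starts at 7:30 PM − 466 min = 11:44 AM.
The encore ends at 11:44 AM + 421 min = 6:45 PM.

6:45 PM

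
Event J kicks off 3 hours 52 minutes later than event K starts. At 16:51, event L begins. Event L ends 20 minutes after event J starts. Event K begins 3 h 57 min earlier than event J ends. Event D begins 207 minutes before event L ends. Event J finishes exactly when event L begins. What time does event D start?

Event J ends at 16:51.
Event K starts at 16:51 − 237 min = 12:54.
Event J starts at 12:54 + 232 min = 16:46.
Event L ends at 16:46 + 20 min = 17:06.
Event D starts at 17:06 − 207 min = 13:39.

13:39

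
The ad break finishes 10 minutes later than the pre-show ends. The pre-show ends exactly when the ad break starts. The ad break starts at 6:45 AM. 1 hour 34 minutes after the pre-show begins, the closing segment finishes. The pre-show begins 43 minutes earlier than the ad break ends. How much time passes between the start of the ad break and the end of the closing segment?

1 hour 1 minute

The pre-show ends at 6:45 AM.
The ad break ends at 6:45 AM + 10 min = 6:55 AM.
The pre-show starts at 6:55 AM − 43 min = 6:12 AM.
The closing segment ends at 6:12 AM + 94 min = 7:46 AM.
From 6:45 AM to 7:46 AM is 1 hour 1 minute.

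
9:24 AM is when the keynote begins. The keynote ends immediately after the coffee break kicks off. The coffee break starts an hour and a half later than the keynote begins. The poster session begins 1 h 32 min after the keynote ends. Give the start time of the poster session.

The coffee break starts at 9:24 AM + 90 min = 10:54 AM.
So the keynote ends at 10:54 AM.
The poster session starts at 10:54 AM + 92 min = 12:26 PM.

12:26 PM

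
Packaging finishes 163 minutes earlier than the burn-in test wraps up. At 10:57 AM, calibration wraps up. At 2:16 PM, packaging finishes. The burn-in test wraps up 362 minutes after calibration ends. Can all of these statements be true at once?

Yes

The burn-in test ends at 10:57 AM + 362 min = 4:59 PM.
Packaging ends at 4:59 PM − 163 min = 2:16 PM.
That matches the stated 2:16 PM, so the schedule is consistent.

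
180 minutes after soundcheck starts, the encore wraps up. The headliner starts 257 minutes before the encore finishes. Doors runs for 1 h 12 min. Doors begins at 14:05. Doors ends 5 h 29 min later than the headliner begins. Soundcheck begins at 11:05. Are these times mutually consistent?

The encore ends at 11:05 + 180 min = 14:05.
The headliner starts at 14:05 − 257 min = 09:48.
Doors ends at 09:48 + 329 min = 15:17.
Doors starts at 15:17 − 72 min = 14:05.
That matches the stated 14:05, so the schedule is consistent.

Yes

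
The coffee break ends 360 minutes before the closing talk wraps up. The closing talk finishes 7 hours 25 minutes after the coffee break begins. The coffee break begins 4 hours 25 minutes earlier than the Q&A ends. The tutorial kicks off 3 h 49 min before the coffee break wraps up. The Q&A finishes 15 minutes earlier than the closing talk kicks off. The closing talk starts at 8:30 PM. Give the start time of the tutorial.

1:26 PM

The Q&A ends at 8:30 PM − 15 min = 8:15 PM.
The coffee break starts at 8:15 PM − 265 min = 3:50 PM.
The closing talk ends at 3:50 PM + 445 min = 11:15 PM.
The coffee break ends at 11:15 PM − 360 min = 5:15 PM.
The tutorial starts at 5:15 PM − 229 min = 1:26 PM.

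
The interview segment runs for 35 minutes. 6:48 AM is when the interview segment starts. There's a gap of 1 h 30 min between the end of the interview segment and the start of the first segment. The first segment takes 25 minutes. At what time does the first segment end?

9:18 AM

The interview segment ends at 6:48 AM + 35 min = 7:23 AM.
The first segment starts at 7:23 AM + 90 min = 8:53 AM.
The first segment ends at 8:53 AM + 25 min = 9:18 AM.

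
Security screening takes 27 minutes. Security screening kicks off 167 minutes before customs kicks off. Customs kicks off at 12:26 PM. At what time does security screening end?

10:06 AM

Security screening starts at 12:26 PM − 167 min = 9:39 AM.
Security screening ends at 9:39 AM + 27 min = 10:06 AM.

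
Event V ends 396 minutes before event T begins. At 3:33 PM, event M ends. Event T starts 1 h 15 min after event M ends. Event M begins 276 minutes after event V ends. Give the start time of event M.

Event T starts at 3:33 PM + 75 min = 4:48 PM.
Event V ends at 4:48 PM − 396 min = 10:12 AM.
Event M starts at 10:12 AM + 276 min = 2:48 PM.

2:48 PM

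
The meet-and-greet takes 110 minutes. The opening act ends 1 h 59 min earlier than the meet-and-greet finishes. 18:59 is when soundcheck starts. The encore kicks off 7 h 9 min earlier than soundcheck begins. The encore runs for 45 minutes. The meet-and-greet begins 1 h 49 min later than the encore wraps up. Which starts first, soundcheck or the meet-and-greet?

The encore starts at 18:59 − 429 min = 11:50.
The encore ends at 11:50 + 45 min = 12:35.
The meet-and-greet starts at 12:35 + 109 min = 14:24.
Soundcheck starts at 18:59 and the meet-and-greet starts at 14:24, so the meet-and-greet is first.

the meet-and-greet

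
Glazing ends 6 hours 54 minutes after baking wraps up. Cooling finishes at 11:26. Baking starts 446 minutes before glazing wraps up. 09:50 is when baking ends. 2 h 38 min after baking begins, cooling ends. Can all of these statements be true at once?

Glazing ends at 09:50 + 414 min = 16:44.
Baking starts at 16:44 − 446 min = 09:18.
Cooling ends at 09:18 + 158 min = 11:56.
But cooling is also said to end at 11:26 — a 30-minute conflict.

No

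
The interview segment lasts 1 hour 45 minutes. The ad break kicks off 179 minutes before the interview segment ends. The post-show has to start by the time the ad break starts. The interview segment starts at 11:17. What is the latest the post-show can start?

10:03

The interview segment ends at 11:17 + 105 min = 13:02.
The ad break starts at 13:02 − 179 min = 10:03.
The post-show is bounded by the ad break, so the latest it can start is 10:03.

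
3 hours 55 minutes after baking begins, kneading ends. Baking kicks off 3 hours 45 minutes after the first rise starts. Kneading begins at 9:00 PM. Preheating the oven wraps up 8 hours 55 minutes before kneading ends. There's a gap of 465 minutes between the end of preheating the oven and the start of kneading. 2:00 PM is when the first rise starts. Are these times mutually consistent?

No

Baking starts at 2:00 PM + 225 min = 5:45 PM.
Kneading ends at 5:45 PM + 235 min = 9:40 PM.
Preheating the oven ends at 9:40 PM − 535 min = 12:45 PM.
Kneading starts at 12:45 PM + 465 min = 8:30 PM.
But kneading is also said to start at 9:00 PM — a 30-minute conflict.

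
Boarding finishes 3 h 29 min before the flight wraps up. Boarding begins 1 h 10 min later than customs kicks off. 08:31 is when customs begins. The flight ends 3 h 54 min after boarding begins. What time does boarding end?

10:06

Boarding starts at 08:31 + 70 min = 09:41.
The flight ends at 09:41 + 234 min = 13:35.
Boarding ends at 13:35 − 209 min = 10:06.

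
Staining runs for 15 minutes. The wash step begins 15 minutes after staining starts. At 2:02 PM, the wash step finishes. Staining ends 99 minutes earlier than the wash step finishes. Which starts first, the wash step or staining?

staining

Staining ends at 2:02 PM − 99 min = 12:23 PM.
Staining starts at 12:23 PM − 15 min = 12:08 PM.
The wash step starts at 12:08 PM + 15 min = 12:23 PM.
The wash step starts at 12:23 PM and staining starts at 12:08 PM, so staining is first.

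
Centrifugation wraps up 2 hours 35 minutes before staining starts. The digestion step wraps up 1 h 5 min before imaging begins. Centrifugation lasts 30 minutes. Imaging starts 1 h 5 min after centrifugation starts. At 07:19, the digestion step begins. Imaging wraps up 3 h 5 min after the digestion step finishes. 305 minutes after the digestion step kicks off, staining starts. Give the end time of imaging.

12:24

Staining starts at 07:19 + 305 min = 12:24.
Centrifugation ends at 12:24 − 155 min = 09:49.
Centrifugation starts at 09:49 − 30 min = 09:19.
Imaging starts at 09:19 + 65 min = 10:24.
The digestion step ends at 10:24 − 65 min = 09:19.
Imaging ends at 09:19 + 185 min = 12:24.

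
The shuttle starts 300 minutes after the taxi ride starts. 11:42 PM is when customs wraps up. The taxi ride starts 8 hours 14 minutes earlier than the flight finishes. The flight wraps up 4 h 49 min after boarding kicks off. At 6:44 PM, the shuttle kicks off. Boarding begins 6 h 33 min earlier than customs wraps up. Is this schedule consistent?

Yes

Boarding starts at 11:42 PM − 393 min = 5:09 PM.
The flight ends at 5:09 PM + 289 min = 9:58 PM.
The taxi ride starts at 9:58 PM − 494 min = 1:44 PM.
The shuttle starts at 1:44 PM + 300 min = 6:44 PM.
That matches the stated 6:44 PM, so the schedule is consistent.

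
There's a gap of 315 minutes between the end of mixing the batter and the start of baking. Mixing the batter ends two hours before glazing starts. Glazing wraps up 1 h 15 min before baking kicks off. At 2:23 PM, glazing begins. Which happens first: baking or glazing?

glazing

Mixing the batter ends at 2:23 PM − 120 min = 12:23 PM.
Baking starts at 12:23 PM + 315 min = 5:38 PM.
Baking starts at 5:38 PM and glazing starts at 2:23 PM, so glazing is first.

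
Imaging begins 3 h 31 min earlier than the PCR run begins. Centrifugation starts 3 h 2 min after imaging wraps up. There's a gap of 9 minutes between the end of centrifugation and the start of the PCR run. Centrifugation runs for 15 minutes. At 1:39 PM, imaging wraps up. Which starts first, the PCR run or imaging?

imaging

Centrifugation starts at 1:39 PM + 182 min = 4:41 PM.
Centrifugation ends at 4:41 PM + 15 min = 4:56 PM.
The PCR run starts at 4:56 PM + 9 min = 5:05 PM.
Imaging starts at 5:05 PM − 211 min = 1:34 PM.
The PCR run starts at 5:05 PM and imaging starts at 1:34 PM, so imaging is first.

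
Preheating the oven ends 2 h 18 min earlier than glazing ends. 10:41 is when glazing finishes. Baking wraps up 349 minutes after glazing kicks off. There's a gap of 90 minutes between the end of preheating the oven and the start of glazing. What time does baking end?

15:42

Preheating the oven ends at 10:41 − 138 min = 08:23.
Glazing starts at 08:23 + 90 min = 09:53.
Baking ends at 09:53 + 349 min = 15:42.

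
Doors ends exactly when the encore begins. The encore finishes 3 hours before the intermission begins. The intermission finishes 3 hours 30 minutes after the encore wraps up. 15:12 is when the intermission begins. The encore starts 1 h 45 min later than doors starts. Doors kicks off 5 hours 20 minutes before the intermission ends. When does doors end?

The encore ends at 15:12 − 180 min = 12:12.
The intermission ends at 12:12 + 210 min = 15:42.
Doors starts at 15:42 − 320 min = 10:22.
The encore starts at 10:22 + 105 min = 12:07.
So doors ends at 12:07.

12:07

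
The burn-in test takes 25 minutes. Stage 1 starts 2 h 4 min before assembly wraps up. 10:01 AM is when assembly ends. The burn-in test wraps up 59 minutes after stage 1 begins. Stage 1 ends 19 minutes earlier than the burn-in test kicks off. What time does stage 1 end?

8:12 AM

Stage 1 starts at 10:01 AM − 124 min = 7:57 AM.
The burn-in test ends at 7:57 AM + 59 min = 8:56 AM.
The burn-in test starts at 8:56 AM − 25 min = 8:31 AM.
Stage 1 ends at 8:31 AM − 19 min = 8:12 AM.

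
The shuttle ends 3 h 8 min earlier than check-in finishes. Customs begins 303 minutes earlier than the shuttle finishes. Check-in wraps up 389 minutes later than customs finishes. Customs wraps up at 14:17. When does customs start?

12:35

Check-in ends at 14:17 + 389 min = 20:46.
The shuttle ends at 20:46 − 188 min = 17:38.
Customs starts at 17:38 − 303 min = 12:35.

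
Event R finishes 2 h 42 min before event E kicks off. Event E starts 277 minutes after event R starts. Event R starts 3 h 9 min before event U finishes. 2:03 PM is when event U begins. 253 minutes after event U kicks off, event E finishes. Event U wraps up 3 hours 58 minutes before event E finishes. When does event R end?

1:04 PM

Event E ends at 2:03 PM + 253 min = 6:16 PM.
Event U ends at 6:16 PM − 238 min = 2:18 PM.
Event R starts at 2:18 PM − 189 min = 11:09 AM.
Event E starts at 11:09 AM + 277 min = 3:46 PM.
Event R ends at 3:46 PM − 162 min = 1:04 PM.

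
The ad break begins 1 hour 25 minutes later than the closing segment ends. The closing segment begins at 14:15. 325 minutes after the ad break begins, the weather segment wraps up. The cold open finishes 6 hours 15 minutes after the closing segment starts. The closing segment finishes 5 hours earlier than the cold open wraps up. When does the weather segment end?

22:20

The cold open ends at 14:15 + 375 min = 20:30.
The closing segment ends at 20:30 − 300 min = 15:30.
The ad break starts at 15:30 + 85 min = 16:55.
The weather segment ends at 16:55 + 325 min = 22:20.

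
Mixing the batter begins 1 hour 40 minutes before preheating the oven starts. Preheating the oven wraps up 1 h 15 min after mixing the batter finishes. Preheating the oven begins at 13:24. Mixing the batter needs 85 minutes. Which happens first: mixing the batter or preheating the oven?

Mixing the batter starts at 13:24 − 100 min = 11:44.
Mixing the batter starts at 11:44 and preheating the oven starts at 13:24, so mixing the batter is first.

mixing the batter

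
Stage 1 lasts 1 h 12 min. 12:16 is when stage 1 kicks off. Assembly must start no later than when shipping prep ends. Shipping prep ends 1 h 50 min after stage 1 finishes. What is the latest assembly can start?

15:18

Stage 1 ends at 12:16 + 72 min = 13:28.
Shipping prep ends at 13:28 + 110 min = 15:18.
Assembly is bounded by shipping prep, so the latest it can start is 15:18.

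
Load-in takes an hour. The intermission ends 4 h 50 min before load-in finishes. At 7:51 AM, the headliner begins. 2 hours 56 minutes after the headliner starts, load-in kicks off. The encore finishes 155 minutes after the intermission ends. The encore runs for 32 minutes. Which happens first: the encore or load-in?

the encore

Load-in starts at 7:51 AM + 176 min = 10:47 AM.
Load-in ends at 10:47 AM + 60 min = 11:47 AM.
The intermission ends at 11:47 AM − 290 min = 6:57 AM.
The encore ends at 6:57 AM + 155 min = 9:32 AM.
The encore starts at 9:32 AM − 32 min = 9:00 AM.
The encore starts at 9:00 AM and load-in starts at 10:47 AM, so the encore is first.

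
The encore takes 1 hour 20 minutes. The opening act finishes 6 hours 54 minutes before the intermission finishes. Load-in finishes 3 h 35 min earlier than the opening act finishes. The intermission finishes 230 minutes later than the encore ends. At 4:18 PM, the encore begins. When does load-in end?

The encore ends at 4:18 PM + 80 min = 5:38 PM.
The intermission ends at 5:38 PM + 230 min = 9:28 PM.
The opening act ends at 9:28 PM − 414 min = 2:34 PM.
Load-in ends at 2:34 PM − 215 min = 10:59 AM.

10:59 AM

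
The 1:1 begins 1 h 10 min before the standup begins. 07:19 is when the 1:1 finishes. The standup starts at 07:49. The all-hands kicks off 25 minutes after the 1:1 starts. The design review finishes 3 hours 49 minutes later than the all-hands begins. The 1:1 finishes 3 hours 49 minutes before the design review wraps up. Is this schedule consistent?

The 1:1 starts at 07:49 − 70 min = 06:39.
The all-hands starts at 06:39 + 25 min = 07:04.
The design review ends at 07:04 + 229 min = 10:53.
The 1:1 ends at 10:53 − 229 min = 07:04.
But the 1:1 is also said to end at 07:19 — a 15-minute conflict.

No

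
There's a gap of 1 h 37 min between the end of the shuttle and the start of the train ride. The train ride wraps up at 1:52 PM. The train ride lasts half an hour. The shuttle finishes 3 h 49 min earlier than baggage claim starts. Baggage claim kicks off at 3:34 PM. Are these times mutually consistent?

Yes

The shuttle ends at 3:34 PM − 229 min = 11:45 AM.
The train ride starts at 11:45 AM + 97 min = 1:22 PM.
The train ride ends at 1:22 PM + 30 min = 1:52 PM.
That matches the stated 1:52 PM, so the schedule is consistent.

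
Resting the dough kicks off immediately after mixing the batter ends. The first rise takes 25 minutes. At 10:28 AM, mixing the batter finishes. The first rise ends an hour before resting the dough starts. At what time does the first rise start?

9:03 AM

Resting the dough starts at 10:28 AM.
The first rise ends at 10:28 AM − 60 min = 9:28 AM.
The first rise starts at 9:28 AM − 25 min = 9:03 AM.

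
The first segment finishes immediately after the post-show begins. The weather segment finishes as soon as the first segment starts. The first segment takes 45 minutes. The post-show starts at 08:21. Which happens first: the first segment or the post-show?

The first segment ends at 08:21.
The first segment starts at 08:21 − 45 min = 07:36.
The first segment starts at 07:36 and the post-show starts at 08:21, so the first segment is first.

the first segment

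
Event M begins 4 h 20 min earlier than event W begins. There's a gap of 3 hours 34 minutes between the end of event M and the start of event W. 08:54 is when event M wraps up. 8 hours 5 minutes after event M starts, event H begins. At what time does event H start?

Event W starts at 08:54 + 214 min = 12:28.
Event M starts at 12:28 − 260 min = 08:08.
Event H starts at 08:08 + 485 min = 16:13.

16:13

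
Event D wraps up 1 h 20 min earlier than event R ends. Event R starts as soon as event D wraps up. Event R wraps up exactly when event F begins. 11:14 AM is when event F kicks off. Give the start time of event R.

9:54 AM

Event R ends at 11:14 AM.
Event D ends at 11:14 AM − 80 min = 9:54 AM.
So event R starts at 9:54 AM.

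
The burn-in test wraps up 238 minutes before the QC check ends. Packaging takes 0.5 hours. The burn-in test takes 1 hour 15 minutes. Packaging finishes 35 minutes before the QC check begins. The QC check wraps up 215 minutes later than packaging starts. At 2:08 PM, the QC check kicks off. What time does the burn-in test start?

Packaging ends at 2:08 PM − 35 min = 1:33 PM.
Packaging starts at 1:33 PM − 30 min = 1:03 PM.
The QC check ends at 1:03 PM + 215 min = 4:38 PM.
The burn-in test ends at 4:38 PM − 238 min = 12:40 PM.
The burn-in test starts at 12:40 PM − 75 min = 11:25 AM.

11:25 AM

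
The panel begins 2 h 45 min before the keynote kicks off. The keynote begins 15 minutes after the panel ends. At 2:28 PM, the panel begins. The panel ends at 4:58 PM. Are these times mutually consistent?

Yes

The keynote starts at 4:58 PM + 15 min = 5:13 PM.
The panel starts at 5:13 PM − 165 min = 2:28 PM.
That matches the stated 2:28 PM, so the schedule is consistent.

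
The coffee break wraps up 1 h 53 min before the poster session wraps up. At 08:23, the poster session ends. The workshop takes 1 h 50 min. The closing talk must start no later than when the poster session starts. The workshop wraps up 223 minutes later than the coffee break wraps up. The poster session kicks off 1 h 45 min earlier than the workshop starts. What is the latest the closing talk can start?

06:38

The coffee break ends at 08:23 − 113 min = 06:30.
The workshop ends at 06:30 + 223 min = 10:13.
The workshop starts at 10:13 − 110 min = 08:23.
The poster session starts at 08:23 − 105 min = 06:38.
The closing talk is bounded by the poster session, so the latest it can start is 06:38.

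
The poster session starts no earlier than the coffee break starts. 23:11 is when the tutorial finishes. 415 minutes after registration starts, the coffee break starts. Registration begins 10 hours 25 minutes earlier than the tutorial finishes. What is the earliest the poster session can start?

Registration starts at 23:11 − 625 min = 12:46.
The coffee break starts at 12:46 + 415 min = 19:41.
The poster session is bounded by the coffee break, so the earliest it can start is 19:41.

19:41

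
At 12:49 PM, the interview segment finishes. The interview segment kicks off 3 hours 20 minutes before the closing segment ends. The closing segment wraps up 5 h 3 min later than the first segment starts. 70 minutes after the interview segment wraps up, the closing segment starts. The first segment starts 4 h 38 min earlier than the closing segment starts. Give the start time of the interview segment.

11:04 AM

The closing segment starts at 12:49 PM + 70 min = 1:59 PM.
The first segment starts at 1:59 PM − 278 min = 9:21 AM.
The closing segment ends at 9:21 AM + 303 min = 2:24 PM.
The interview segment starts at 2:24 PM − 200 min = 11:04 AM.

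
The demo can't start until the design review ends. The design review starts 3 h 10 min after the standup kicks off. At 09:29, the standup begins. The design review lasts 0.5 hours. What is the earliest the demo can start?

13:09

The design review starts at 09:29 + 190 min = 12:39.
The design review ends at 12:39 + 30 min = 13:09.
The demo is bounded by the design review, so the earliest it can start is 13:09.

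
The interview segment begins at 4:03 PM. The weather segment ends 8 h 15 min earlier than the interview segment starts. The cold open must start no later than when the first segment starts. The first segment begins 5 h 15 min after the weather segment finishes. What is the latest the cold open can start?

1:03 PM

The weather segment ends at 4:03 PM − 495 min = 7:48 AM.
The first segment starts at 7:48 AM + 315 min = 1:03 PM.
The cold open is bounded by the first segment, so the latest it can start is 1:03 PM.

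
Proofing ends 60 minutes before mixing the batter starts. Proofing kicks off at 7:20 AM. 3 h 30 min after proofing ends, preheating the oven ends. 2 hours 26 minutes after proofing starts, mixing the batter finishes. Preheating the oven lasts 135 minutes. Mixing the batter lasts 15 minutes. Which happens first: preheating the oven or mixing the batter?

mixing the batter

Mixing the batter ends at 7:20 AM + 146 min = 9:46 AM.
Mixing the batter starts at 9:46 AM − 15 min = 9:31 AM.
Proofing ends at 9:31 AM − 60 min = 8:31 AM.
Preheating the oven ends at 8:31 AM + 210 min = 12:01 PM.
Preheating the oven starts at 12:01 PM − 135 min = 9:46 AM.
Preheating the oven starts at 9:46 AM and mixing the batter starts at 9:31 AM, so mixing the batter is first.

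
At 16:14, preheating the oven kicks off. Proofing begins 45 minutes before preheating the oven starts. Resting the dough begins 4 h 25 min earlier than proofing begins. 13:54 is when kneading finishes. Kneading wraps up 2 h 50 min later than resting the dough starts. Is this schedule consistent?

Yes

Proofing starts at 16:14 − 45 min = 15:29.
Resting the dough starts at 15:29 − 265 min = 11:04.
Kneading ends at 11:04 + 170 min = 13:54.
That matches the stated 13:54, so the schedule is consistent.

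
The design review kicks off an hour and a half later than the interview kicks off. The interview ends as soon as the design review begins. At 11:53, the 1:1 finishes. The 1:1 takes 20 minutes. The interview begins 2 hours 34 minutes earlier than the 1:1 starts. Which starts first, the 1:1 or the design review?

the design review

The 1:1 starts at 11:53 − 20 min = 11:33.
The interview starts at 11:33 − 154 min = 08:59.
The design review starts at 08:59 + 90 min = 10:29.
The 1:1 starts at 11:33 and the design review starts at 10:29, so the design review is first.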